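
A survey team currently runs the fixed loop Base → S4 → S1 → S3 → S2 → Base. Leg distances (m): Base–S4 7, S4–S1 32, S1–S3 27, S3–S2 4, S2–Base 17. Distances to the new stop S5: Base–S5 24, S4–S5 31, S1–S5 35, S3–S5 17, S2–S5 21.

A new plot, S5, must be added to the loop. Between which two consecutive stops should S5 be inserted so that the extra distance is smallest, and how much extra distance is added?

Insertion cost between consecutive stops i–j is d(i,S5) + d(S5,j) − d(i,j):
  between Base and S4: 24 + 31 − 7 = 48
  between S4 and S1: 31 + 35 − 32 = 34
  between S1 and S3: 35 + 17 − 27 = 25
  between S3 and S2: 17 + 21 − 4 = 34
  between S2 and Base: 21 + 24 − 17 = 28
Cheapest insertion is between S1 and S3, adding 25.
New total = 87 + 25 = 112.

+25 m — insert S5 between S1 and S3.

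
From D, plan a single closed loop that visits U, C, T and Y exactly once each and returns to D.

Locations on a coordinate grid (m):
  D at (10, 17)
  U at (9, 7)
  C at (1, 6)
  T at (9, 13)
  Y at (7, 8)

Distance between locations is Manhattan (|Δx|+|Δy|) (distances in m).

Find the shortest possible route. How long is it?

40 m — the shortest possible round trip.

D→U→C→T→Y→D: 11+9+15+7+12 = 54
D→U→C→Y→T→D: 11+9+8+7+5 = 40
D→U→T→C→Y→D: 11+6+15+8+12 = 52
D→U→T→Y→C→D: 11+6+7+8+20 = 52
D→U→Y→C→T→D: 11+3+8+15+5 = 42
D→U→Y→T→C→D: 11+3+7+15+20 = 56
D→C→U→T→Y→D: 20+9+6+7+12 = 54
D→C→U→Y→T→D: 20+9+3+7+5 = 44
D→C→T→U→Y→D: 20+15+6+3+12 = 56
D→C→Y→U→T→D: 20+8+3+6+5 = 42
D→T→U→C→Y→D: 5+6+9+8+12 = 40
D→T→C→U→Y→D: 5+15+9+3+12 = 44
The minimum is 40.
One optimal route: D → U → C → Y → T → D (or its reverse).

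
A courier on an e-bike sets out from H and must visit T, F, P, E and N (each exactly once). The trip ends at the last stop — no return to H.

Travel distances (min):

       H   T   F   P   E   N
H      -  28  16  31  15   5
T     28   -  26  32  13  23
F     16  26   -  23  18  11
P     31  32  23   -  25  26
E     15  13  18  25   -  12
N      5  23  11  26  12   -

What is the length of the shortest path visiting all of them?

There are 5! = 120 possible orderings.
H→T→F→P→E→N: 28+26+23+25+12 = 114
H→T→F→P→N→E: 28+26+23+26+12 = 115
H→T→F→E→P→N: 28+26+18+25+26 = 123
H→T→F→E→N→P: 28+26+18+12+26 = 110
H→T→F→N→P→E: 28+26+11+26+25 = 116
H→T→F→N→E→P: 28+26+11+12+25 = 102
H→T→P→F→E→N: 28+32+23+18+12 = 113
H→T→P→F→N→E: 28+32+23+11+12 = 106
H→T→P→E→F→N: 28+32+25+18+11 = 114
H→T→P→E→N→F: 28+32+25+12+11 = 108
H→T→P→N→F→E: 28+32+26+11+18 = 115
H→T→P→N→E→F: 28+32+26+12+18 = 116
H→T→E→F→P→N: 28+13+18+23+26 = 108
H→T→E→F→N→P: 28+13+18+11+26 = 96
… (106 more)
H→N→F→P→E→T: 5+11+23+25+13 = 77  ← best
The minimum is 77.
One shortest path: H → N → F → P → E → T.

Minimum one-way distance = 77 min.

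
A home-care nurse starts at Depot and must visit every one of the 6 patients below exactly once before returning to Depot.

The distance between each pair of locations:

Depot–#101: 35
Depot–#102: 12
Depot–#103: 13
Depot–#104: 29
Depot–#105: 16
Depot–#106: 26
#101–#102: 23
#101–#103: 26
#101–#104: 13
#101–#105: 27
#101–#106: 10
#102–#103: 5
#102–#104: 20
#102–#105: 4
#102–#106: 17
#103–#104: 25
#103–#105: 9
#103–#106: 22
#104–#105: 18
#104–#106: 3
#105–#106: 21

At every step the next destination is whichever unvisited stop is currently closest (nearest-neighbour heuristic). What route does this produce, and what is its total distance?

From Depot: distances to unvisited — #102=12, #103=13, #105=16, #106=26, #104=29, #101=35. Nearest is #102 (12).
From #102: distances to unvisited — #105=4, #103=5, #106=17, #104=20, #101=23. Nearest is #105 (4).
From #105: distances to unvisited — #103=9, #104=18, #106=21, #101=27. Nearest is #103 (9).
From #103: distances to unvisited — #106=22, #104=25, #101=26. Nearest is #106 (22).
From #106: distances to unvisited — #104=3, #101=10. Nearest is #104 (3).
From #104: distances to unvisited — #101=13. Nearest is #101 (13).
Return #101→Depot: 35.
Total = 12 + 4 + 9 + 22 + 3 + 13 + 35 = 98.

Nearest-neighbour total = 98; route Depot → #102 → #105 → #103 → #106 → #104 → #101 → Depot.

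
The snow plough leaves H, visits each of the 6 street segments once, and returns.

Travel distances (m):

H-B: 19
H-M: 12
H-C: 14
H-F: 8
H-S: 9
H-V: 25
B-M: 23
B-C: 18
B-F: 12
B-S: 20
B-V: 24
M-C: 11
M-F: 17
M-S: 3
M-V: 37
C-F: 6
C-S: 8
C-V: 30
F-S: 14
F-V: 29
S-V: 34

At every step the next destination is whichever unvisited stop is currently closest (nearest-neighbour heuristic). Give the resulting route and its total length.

Nearest-neighbour total = 97 m; route H → F → C → S → M → B → V → H.

From H: distances to unvisited — F=8, S=9, M=12, C=14, B=19, V=25. Nearest is F (8).
From F: distances to unvisited — C=6, B=12, S=14, M=17, V=29. Nearest is C (6).
From C: distances to unvisited — S=8, M=11, B=18, V=30. Nearest is S (8).
From S: distances to unvisited — M=3, B=20, V=34. Nearest is M (3).
From M: distances to unvisited — B=23, V=37. Nearest is B (23).
From B: distances to unvisited — V=24. Nearest is V (24).
Return V→H: 25.
Total = 8 + 6 + 8 + 3 + 23 + 24 + 25 = 97.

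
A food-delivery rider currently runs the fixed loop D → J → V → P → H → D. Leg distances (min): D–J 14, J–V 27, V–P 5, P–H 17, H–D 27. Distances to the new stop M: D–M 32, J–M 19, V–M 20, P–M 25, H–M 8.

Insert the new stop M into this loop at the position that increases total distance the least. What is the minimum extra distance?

Adding 12 min by placing M on the J–V leg.

Insertion cost between consecutive stops i–j is d(i,M) + d(M,j) − d(i,j):
  between D and J: 32 + 19 − 14 = 37
  between J and V: 19 + 20 − 27 = 12
  between V and P: 20 + 25 − 5 = 40
  between P and H: 25 + 8 − 17 = 16
  between H and D: 8 + 32 − 27 = 13
Cheapest insertion is between J and V, adding 12.
New total = 90 + 12 = 102.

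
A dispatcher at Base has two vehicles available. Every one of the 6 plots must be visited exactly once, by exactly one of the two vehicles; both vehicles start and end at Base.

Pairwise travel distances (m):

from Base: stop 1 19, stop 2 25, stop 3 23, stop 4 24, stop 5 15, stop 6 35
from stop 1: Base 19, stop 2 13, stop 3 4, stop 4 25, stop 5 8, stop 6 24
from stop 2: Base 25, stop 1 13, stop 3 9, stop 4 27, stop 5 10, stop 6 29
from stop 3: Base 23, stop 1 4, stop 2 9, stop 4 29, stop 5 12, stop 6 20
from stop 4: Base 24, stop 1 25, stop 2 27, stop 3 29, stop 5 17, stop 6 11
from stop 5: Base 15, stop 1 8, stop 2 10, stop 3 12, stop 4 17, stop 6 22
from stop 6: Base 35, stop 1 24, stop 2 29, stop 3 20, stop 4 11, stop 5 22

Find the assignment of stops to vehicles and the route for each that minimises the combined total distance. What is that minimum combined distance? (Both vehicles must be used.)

Try each way of splitting the stops between the two vehicles (each non-empty) and, for each split, find the best tour for each vehicle:
  {stop 1} + {stop 2, stop 3, stop 4, stop 5, stop 6}: 38 + 89 = 127
  {stop 2} + {stop 1, stop 3, stop 4, stop 5, stop 6}: 50 + 82 = 132
  {stop 1, stop 2} + {stop 3, stop 4, stop 5, stop 6}: 57 + 82 = 139
  {stop 3} + {stop 1, stop 2, stop 4, stop 5, stop 6}: 46 + 97 = 143
  {stop 1, stop 3} + {stop 2, stop 4, stop 5, stop 6}: 46 + 89 = 135
  {stop 2, stop 3} + {stop 1, stop 4, stop 5, stop 6}: 57 + 82 = 139
  … (31 splits in total)
  {stop 5} + {stop 1, stop 2, stop 3, stop 4, stop 6}: 30 + 96 = 126  ← best
Best: vehicle 1 Base → stop 5 → Base = 30; vehicle 2 Base → stop 1 → stop 2 → stop 3 → stop 6 → stop 4 → Base = 96; combined 126.

126 m — the smallest possible combined total.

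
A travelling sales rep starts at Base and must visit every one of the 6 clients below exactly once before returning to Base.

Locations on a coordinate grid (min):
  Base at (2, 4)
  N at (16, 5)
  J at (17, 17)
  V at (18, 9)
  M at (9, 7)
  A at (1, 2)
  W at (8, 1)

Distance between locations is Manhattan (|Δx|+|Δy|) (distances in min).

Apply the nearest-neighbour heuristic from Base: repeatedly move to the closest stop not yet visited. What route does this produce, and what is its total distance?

70 min along Base → A → W → M → N → V → J → Base.

At Base the remaining stops are A 3, W 9, M 10, N 15, V 21, J 28; go to A.
At A the remaining stops are W 8, M 13, N 18, V 24, J 31; go to W.
At W the remaining stops are M 7, N 12, V 18, J 25; go to M.
At M the remaining stops are N 9, V 11, J 18; go to N.
At N the remaining stops are V 6, J 13; go to V.
At V the remaining stops are J 9; go to J.
Return J→Base: 28.
Total = 3 + 8 + 7 + 9 + 6 + 9 + 28 = 70.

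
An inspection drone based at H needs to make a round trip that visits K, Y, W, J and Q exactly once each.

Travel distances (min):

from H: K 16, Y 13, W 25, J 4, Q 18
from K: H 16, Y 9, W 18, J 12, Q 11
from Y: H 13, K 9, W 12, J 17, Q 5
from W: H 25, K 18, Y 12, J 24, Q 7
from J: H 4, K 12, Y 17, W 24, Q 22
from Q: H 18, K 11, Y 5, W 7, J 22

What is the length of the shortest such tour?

Minimum total distance: 59 min.

There are 60 distinct closed tours to check (reversals are equivalent).
H-K-Y-W-J-Q-H: 16+9+12+24+22+18 = 101
H-K-Y-W-Q-J-H: 16+9+12+7+22+4 = 70
H-K-Y-J-W-Q-H: 16+9+17+24+7+18 = 91
H-K-Y-J-Q-W-H: 16+9+17+22+7+25 = 96
H-K-Y-Q-W-J-H: 16+9+5+7+24+4 = 65
H-K-Y-Q-J-W-H: 16+9+5+22+24+25 = 101
H-K-W-Y-J-Q-H: 16+18+12+17+22+18 = 103
H-K-W-Y-Q-J-H: 16+18+12+5+22+4 = 77
H-K-W-J-Y-Q-H: 16+18+24+17+5+18 = 98
H-K-W-J-Q-Y-H: 16+18+24+22+5+13 = 98
H-K-W-Q-Y-J-H: 16+18+7+5+17+4 = 67
H-K-W-Q-J-Y-H: 16+18+7+22+17+13 = 93
H-K-J-Y-W-Q-H: 16+12+17+12+7+18 = 82
H-K-J-Y-Q-W-H: 16+12+17+5+7+25 = 82
… (46 more)
H-Y-W-Q-K-J-H: 13+12+7+11+12+4 = 59  ← best
The minimum is 59.
One optimal route: H → Y → W → Q → K → J → H (or its reverse).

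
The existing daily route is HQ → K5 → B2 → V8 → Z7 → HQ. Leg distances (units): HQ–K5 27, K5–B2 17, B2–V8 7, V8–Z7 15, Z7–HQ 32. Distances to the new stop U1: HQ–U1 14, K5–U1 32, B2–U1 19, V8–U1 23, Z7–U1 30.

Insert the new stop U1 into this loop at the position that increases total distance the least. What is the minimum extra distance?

Minimum extra distance: 12, inserting U1 between Z7 and HQ.

Insertion cost between consecutive stops i–j is d(i,U1) + d(U1,j) − d(i,j):
  between HQ and K5: 14 + 32 − 27 = 19
  between K5 and B2: 32 + 19 − 17 = 34
  between B2 and V8: 19 + 23 − 7 = 35
  between V8 and Z7: 23 + 30 − 15 = 38
  between Z7 and HQ: 30 + 14 − 32 = 12
Cheapest insertion is between Z7 and HQ, adding 12.
New total = 98 + 12 = 110.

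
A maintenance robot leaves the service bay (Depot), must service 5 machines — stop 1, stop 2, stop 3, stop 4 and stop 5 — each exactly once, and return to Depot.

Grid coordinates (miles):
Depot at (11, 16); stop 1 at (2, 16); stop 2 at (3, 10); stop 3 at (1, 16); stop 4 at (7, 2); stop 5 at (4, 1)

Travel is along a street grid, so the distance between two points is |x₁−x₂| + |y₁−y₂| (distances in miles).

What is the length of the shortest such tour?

There are 60 distinct closed tours to check (reversals are equivalent).
Depot - stop 1 - stop 2 - stop 3 - stop 4 - stop 5 - Depot: 9+7+8+20+4+22 = 70
Depot - stop 1 - stop 2 - stop 3 - stop 5 - stop 4 - Depot: 9+7+8+18+4+18 = 64
Depot - stop 1 - stop 2 - stop 4 - stop 3 - stop 5 - Depot: 9+7+12+20+18+22 = 88
Depot - stop 1 - stop 2 - stop 4 - stop 5 - stop 3 - Depot: 9+7+12+4+18+10 = 60
Depot - stop 1 - stop 2 - stop 5 - stop 3 - stop 4 - Depot: 9+7+10+18+20+18 = 82
Depot - stop 1 - stop 2 - stop 5 - stop 4 - stop 3 - Depot: 9+7+10+4+20+10 = 60
Depot - stop 1 - stop 3 - stop 2 - stop 4 - stop 5 - Depot: 9+1+8+12+4+22 = 56
Depot - stop 1 - stop 3 - stop 2 - stop 5 - stop 4 - Depot: 9+1+8+10+4+18 = 50
Depot - stop 1 - stop 3 - stop 4 - stop 2 - stop 5 - Depot: 9+1+20+12+10+22 = 74
Depot - stop 1 - stop 3 - stop 4 - stop 5 - stop 2 - Depot: 9+1+20+4+10+14 = 58
Depot - stop 1 - stop 3 - stop 5 - stop 2 - stop 4 - Depot: 9+1+18+10+12+18 = 68
Depot - stop 1 - stop 3 - stop 5 - stop 4 - stop 2 - Depot: 9+1+18+4+12+14 = 58
Depot - stop 1 - stop 4 - stop 2 - stop 3 - stop 5 - Depot: 9+19+12+8+18+22 = 88
Depot - stop 1 - stop 4 - stop 2 - stop 5 - stop 3 - Depot: 9+19+12+10+18+10 = 78
… (46 more)
The minimum is 50.
One optimal route: Depot → stop 1 → stop 3 → stop 2 → stop 5 → stop 4 → Depot (or its reverse).

Shortest round trip = 50 miles.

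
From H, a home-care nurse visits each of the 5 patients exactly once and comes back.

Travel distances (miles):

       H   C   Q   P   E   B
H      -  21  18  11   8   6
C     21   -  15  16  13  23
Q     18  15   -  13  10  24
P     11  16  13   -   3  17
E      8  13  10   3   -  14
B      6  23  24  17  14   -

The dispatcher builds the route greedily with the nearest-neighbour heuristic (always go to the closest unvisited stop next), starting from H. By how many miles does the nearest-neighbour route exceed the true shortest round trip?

H: B=6, E=8, P=11, Q=18, C=21 ⇒ B
B: E=14, P=17, C=23, Q=24 ⇒ E
E: P=3, Q=10, C=13 ⇒ P
P: Q=13, C=16 ⇒ Q
Q: C=15 ⇒ C
NN route H → B → E → P → Q → C → H costs 72.
Optimal: H → P → E → Q → C → B → H costs 68 (by enumerating all 60 distinct tours).
Excess = 72 − 68 = 4.

Excess over optimum: 4 miles.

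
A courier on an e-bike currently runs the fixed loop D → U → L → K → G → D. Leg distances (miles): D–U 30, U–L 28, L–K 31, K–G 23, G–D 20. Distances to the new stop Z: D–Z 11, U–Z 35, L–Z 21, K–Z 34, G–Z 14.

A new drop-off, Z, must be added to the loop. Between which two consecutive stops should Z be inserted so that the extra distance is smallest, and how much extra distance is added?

+5 miles — insert Z between G and D.

Insertion cost between consecutive stops i–j is d(i,Z) + d(Z,j) − d(i,j):
  between D and U: 11 + 35 − 30 = 16
  between U and L: 35 + 21 − 28 = 28
  between L and K: 21 + 34 − 31 = 24
  between K and G: 34 + 14 − 23 = 25
  between G and D: 14 + 11 − 20 = 5
Cheapest insertion is between G and D, adding 5.
New total = 132 + 5 = 137.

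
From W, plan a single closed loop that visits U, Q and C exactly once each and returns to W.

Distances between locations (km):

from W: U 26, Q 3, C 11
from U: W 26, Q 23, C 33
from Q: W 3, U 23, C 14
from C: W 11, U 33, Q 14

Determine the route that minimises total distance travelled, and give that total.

W→U→Q→C→W: 26+23+14+11 = 74
W→U→C→Q→W: 26+33+14+3 = 76
W→Q→U→C→W: 3+23+33+11 = 70
The minimum is 70.
One optimal route: W → Q → U → C → W (or its reverse).

Minimum total distance: 70 km.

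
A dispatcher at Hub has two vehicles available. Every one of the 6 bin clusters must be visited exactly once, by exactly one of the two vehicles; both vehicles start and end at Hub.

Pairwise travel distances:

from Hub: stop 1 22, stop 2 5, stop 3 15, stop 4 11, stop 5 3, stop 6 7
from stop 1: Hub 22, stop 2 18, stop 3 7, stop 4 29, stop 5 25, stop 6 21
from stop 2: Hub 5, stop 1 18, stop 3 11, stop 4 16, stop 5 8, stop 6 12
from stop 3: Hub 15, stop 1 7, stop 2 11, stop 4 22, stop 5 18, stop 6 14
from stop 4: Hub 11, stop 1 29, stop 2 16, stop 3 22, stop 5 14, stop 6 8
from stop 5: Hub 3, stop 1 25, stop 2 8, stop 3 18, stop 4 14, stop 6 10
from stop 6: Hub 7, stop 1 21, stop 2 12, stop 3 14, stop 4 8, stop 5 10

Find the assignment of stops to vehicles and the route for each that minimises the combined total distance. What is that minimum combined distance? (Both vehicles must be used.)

Minimum combined distance: 69.

Try each way of splitting the stops between the two vehicles (each non-empty) and, for each split, find the best tour for each vehicle:
  {stop 1} + {stop 2, stop 3, stop 4, stop 5, stop 6}: 44 + 55 = 99
  {stop 2} + {stop 1, stop 3, stop 4, stop 5, stop 6}: 10 + 68 = 78
  {stop 1, stop 2} + {stop 3, stop 4, stop 5, stop 6}: 45 + 54 = 99
  {stop 3} + {stop 1, stop 2, stop 4, stop 5, stop 6}: 30 + 69 = 99
  {stop 1, stop 3} + {stop 2, stop 4, stop 5, stop 6}: 44 + 42 = 86
  {stop 2, stop 3} + {stop 1, stop 4, stop 5, stop 6}: 31 + 68 = 99
  … (31 splits in total)
  {stop 5} + {stop 1, stop 2, stop 3, stop 4, stop 6}: 6 + 63 = 69  ← best
Best: vehicle 1 Hub → stop 5 → Hub = 6; vehicle 2 Hub → stop 2 → stop 1 → stop 3 → stop 6 → stop 4 → Hub = 63; combined 69.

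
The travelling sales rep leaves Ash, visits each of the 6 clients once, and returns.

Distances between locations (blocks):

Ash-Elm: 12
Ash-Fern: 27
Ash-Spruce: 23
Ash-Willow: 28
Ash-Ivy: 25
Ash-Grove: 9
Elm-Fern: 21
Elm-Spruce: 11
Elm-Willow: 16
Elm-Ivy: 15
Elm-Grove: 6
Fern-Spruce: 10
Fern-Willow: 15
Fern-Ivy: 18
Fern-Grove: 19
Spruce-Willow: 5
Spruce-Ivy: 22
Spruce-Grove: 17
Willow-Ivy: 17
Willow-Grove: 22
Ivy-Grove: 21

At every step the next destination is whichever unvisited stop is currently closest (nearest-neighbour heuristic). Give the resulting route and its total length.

Ash → [Grove:9 / Elm:12 / Spruce:23 / Ivy:25 / Fern:27 / Willow:28] → Grove (9)
Grove → [Elm:6 / Spruce:17 / Fern:19 / Ivy:21 / Willow:22] → Elm (6)
Elm → [Spruce:11 / Ivy:15 / Willow:16 / Fern:21] → Spruce (11)
Spruce → [Willow:5 / Fern:10 / Ivy:22] → Willow (5)
Willow → [Fern:15 / Ivy:17] → Fern (15)
Fern → [Ivy:18] → Ivy (18)
Return Ivy→Ash: 25.
Total = 9 + 6 + 11 + 5 + 15 + 18 + 25 = 89.

89 blocks along Ash → Grove → Elm → Spruce → Willow → Fern → Ivy → Ash.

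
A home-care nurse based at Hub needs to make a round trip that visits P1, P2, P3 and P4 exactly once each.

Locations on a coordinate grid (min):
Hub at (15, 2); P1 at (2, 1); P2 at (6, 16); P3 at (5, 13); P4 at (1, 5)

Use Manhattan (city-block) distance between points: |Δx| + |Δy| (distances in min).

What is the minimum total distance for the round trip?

Hub-P1-P2-P3-P4-Hub: 14+19+4+12+17 = 66
Hub-P1-P2-P4-P3-Hub: 14+19+16+12+21 = 82
Hub-P1-P3-P2-P4-Hub: 14+15+4+16+17 = 66
Hub-P1-P3-P4-P2-Hub: 14+15+12+16+23 = 80
Hub-P1-P4-P2-P3-Hub: 14+5+16+4+21 = 60
Hub-P1-P4-P3-P2-Hub: 14+5+12+4+23 = 58
Hub-P2-P1-P3-P4-Hub: 23+19+15+12+17 = 86
Hub-P2-P1-P4-P3-Hub: 23+19+5+12+21 = 80
Hub-P2-P3-P1-P4-Hub: 23+4+15+5+17 = 64
Hub-P2-P4-P1-P3-Hub: 23+16+5+15+21 = 80
Hub-P3-P1-P2-P4-Hub: 21+15+19+16+17 = 88
Hub-P3-P2-P1-P4-Hub: 21+4+19+5+17 = 66
The minimum is 58.
One optimal route: Hub → P1 → P4 → P3 → P2 → Hub (or its reverse).

58 min — the shortest possible round trip.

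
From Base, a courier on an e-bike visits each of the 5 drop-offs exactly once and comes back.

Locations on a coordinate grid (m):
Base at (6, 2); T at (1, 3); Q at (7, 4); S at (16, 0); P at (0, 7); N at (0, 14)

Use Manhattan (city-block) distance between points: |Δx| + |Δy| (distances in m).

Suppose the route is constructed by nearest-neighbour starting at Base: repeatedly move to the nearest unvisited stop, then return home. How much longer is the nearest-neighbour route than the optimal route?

4 m longer than the optimal tour.

From Base: Q=3, T=6, P=11, S=12, N=18 → choose Q (3).
From Q: T=7, P=10, S=13, N=17 → choose T (7).
From T: P=5, N=12, S=18 → choose P (5).
From P: N=7, S=23 → choose N (7).
From N: S=30 → choose S (30).
NN route Base → Q → T → P → N → S → Base costs 64.
Optimal: Base → T → P → N → Q → S → Base costs 60 (by enumerating all 60 distinct tours).
Excess = 64 − 60 = 4.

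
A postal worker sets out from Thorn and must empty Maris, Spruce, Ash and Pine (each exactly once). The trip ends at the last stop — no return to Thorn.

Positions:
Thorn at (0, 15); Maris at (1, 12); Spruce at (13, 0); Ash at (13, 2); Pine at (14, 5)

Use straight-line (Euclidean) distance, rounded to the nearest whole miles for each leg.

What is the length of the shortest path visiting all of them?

23 miles — the minimum one-way total.

There are 4! = 24 possible orderings.
Thorn→Maris→Spruce→Ash→Pine: 3+17+2+3 = 25
Thorn→Maris→Spruce→Pine→Ash: 3+17+5+3 = 28
Thorn→Maris→Ash→Spruce→Pine: 3+16+2+5 = 26
Thorn→Maris→Ash→Pine→Spruce: 3+16+3+5 = 27
Thorn→Maris→Pine→Spruce→Ash: 3+15+5+2 = 25
Thorn→Maris→Pine→Ash→Spruce: 3+15+3+2 = 23
Thorn→Spruce→Maris→Ash→Pine: 20+17+16+3 = 56
Thorn→Spruce→Maris→Pine→Ash: 20+17+15+3 = 55
Thorn→Spruce→Ash→Maris→Pine: 20+2+16+15 = 53
Thorn→Spruce→Ash→Pine→Maris: 20+2+3+15 = 40
Thorn→Spruce→Pine→Maris→Ash: 20+5+15+16 = 56
Thorn→Spruce→Pine→Ash→Maris: 20+5+3+16 = 44
Thorn→Ash→Maris→Spruce→Pine: 18+16+17+5 = 56
Thorn→Ash→Maris→Pine→Spruce: 18+16+15+5 = 54
… (10 more)
The minimum is 23.
One shortest path: Thorn → Maris → Pine → Ash → Spruce.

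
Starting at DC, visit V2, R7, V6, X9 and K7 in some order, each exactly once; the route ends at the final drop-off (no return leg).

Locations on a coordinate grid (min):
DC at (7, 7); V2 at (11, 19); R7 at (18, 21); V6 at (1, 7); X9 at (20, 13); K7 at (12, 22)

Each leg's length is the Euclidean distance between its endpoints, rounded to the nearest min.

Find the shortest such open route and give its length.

Shortest open route: 39 min.

There are 5! = 120 possible orderings.
DC → V2 → R7 → V6 → X9 → K7: 13+7+22+20+12 = 74
DC → V2 → R7 → V6 → K7 → X9: 13+7+22+19+12 = 73
DC → V2 → R7 → X9 → V6 → K7: 13+7+8+20+19 = 67
DC → V2 → R7 → X9 → K7 → V6: 13+7+8+12+19 = 59
DC → V2 → R7 → K7 → V6 → X9: 13+7+6+19+20 = 65
DC → V2 → R7 → K7 → X9 → V6: 13+7+6+12+20 = 58
DC → V2 → V6 → R7 → X9 → K7: 13+16+22+8+12 = 71
DC → V2 → V6 → R7 → K7 → X9: 13+16+22+6+12 = 69
DC → V2 → V6 → X9 → R7 → K7: 13+16+20+8+6 = 63
DC → V2 → V6 → X9 → K7 → R7: 13+16+20+12+6 = 67
DC → V2 → V6 → K7 → R7 → X9: 13+16+19+6+8 = 62
DC → V2 → V6 → K7 → X9 → R7: 13+16+19+12+8 = 68
DC → V2 → X9 → R7 → V6 → K7: 13+11+8+22+19 = 73
DC → V2 → X9 → R7 → K7 → V6: 13+11+8+6+19 = 57
… (106 more)
DC → V6 → V2 → K7 → R7 → X9: 6+16+3+6+8 = 39  ← best
The minimum is 39.
One shortest path: DC → V6 → V2 → K7 → R7 → X9.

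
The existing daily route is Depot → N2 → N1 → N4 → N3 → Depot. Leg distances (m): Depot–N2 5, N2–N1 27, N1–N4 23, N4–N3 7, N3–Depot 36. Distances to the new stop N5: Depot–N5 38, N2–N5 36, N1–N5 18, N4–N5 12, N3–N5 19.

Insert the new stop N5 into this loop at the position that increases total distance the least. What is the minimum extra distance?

Insertion cost between consecutive stops i–j is d(i,N5) + d(N5,j) − d(i,j):
  between Depot and N2: 38 + 36 − 5 = 69
  between N2 and N1: 36 + 18 − 27 = 27
  between N1 and N4: 18 + 12 − 23 = 7
  between N4 and N3: 12 + 19 − 7 = 24
  between N3 and Depot: 19 + 38 − 36 = 21
Cheapest insertion is between N1 and N4, adding 7.
New total = 98 + 7 = 105.

Adding 7 m by placing N5 on the N1–N4 leg.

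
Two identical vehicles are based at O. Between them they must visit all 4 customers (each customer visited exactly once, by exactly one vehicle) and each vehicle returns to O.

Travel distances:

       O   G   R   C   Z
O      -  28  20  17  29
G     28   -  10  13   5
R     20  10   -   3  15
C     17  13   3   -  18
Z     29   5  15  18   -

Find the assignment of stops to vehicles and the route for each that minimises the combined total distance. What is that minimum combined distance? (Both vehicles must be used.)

Minimum combined distance: 98.

Check every non-empty split of the stops between the two vehicles; for each half take its own optimal tour:
  {G} + {R, C, Z}: 56 + 64 = 120
  {R} + {G, C, Z}: 40 + 64 = 104
  {G, R} + {C, Z}: 58 + 64 = 122
  {C} + {G, R, Z}: 34 + 64 = 98
  {G, C} + {R, Z}: 58 + 64 = 122
  {R, C} + {G, Z}: 40 + 62 = 102
  … (7 splits in total)
Best: vehicle 1 O → C → O = 34; vehicle 2 O → R → G → Z → O = 64; combined 98.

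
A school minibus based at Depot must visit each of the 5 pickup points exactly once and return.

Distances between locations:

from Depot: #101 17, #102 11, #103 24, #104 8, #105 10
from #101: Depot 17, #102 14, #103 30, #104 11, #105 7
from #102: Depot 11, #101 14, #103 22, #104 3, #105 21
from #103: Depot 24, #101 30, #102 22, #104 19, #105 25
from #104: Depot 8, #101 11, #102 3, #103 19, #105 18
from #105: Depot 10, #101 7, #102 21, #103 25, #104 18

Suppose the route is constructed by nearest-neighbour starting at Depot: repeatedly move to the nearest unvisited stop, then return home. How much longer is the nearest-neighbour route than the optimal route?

From Depot: #104=8, #105=10, #102=11, #101=17, #103=24 → choose #104 (8).
From #104: #102=3, #101=11, #105=18, #103=19 → choose #102 (3).
From #102: #101=14, #105=21, #103=22 → choose #101 (14).
From #101: #105=7, #103=30 → choose #105 (7).
From #105: #103=25 → choose #103 (25).
NN route Depot → #104 → #102 → #101 → #105 → #103 → Depot costs 81.
Optimal: Depot → #103 → #102 → #104 → #101 → #105 → Depot costs 77 (by enumerating all 60 distinct tours).
Excess = 81 − 77 = 4.

The nearest-neighbour route is 4 longer than optimal.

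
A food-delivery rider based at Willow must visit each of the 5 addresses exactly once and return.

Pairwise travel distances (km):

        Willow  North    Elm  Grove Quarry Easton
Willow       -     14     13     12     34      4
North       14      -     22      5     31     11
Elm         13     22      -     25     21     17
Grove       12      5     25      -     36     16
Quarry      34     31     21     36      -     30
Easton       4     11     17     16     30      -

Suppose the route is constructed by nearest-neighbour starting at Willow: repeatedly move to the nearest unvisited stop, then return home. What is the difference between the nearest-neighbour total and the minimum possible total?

10 km longer than the optimal tour.

From Willow: Easton=4, Grove=12, Elm=13, North=14, Quarry=34 → choose Easton (4).
From Easton: North=11, Grove=16, Elm=17, Quarry=30 → choose North (11).
From North: Grove=5, Elm=22, Quarry=31 → choose Grove (5).
From Grove: Elm=25, Quarry=36 → choose Elm (25).
From Elm: Quarry=21 → choose Quarry (21).
NN route Willow → Easton → North → Grove → Elm → Quarry → Willow costs 100.
Optimal: Willow → Elm → Quarry → North → Grove → Easton → Willow costs 90 (by enumerating all 60 distinct tours).
Excess = 100 − 90 = 10.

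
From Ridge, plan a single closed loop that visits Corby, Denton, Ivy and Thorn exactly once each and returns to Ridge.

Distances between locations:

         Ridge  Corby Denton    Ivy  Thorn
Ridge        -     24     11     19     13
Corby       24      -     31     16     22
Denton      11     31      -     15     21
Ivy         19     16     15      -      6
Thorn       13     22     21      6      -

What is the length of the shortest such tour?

77 — the shortest possible round trip.

There are 12 distinct closed tours to check (reversals are equivalent).
Ridge → Corby → Denton → Ivy → Thorn → Ridge: 24+31+15+6+13 = 89
Ridge → Corby → Denton → Thorn → Ivy → Ridge: 24+31+21+6+19 = 101
Ridge → Corby → Ivy → Denton → Thorn → Ridge: 24+16+15+21+13 = 89
Ridge → Corby → Ivy → Thorn → Denton → Ridge: 24+16+6+21+11 = 78
Ridge → Corby → Thorn → Denton → Ivy → Ridge: 24+22+21+15+19 = 101
Ridge → Corby → Thorn → Ivy → Denton → Ridge: 24+22+6+15+11 = 78
Ridge → Denton → Corby → Ivy → Thorn → Ridge: 11+31+16+6+13 = 77
Ridge → Denton → Corby → Thorn → Ivy → Ridge: 11+31+22+6+19 = 89
Ridge → Denton → Ivy → Corby → Thorn → Ridge: 11+15+16+22+13 = 77
Ridge → Denton → Thorn → Corby → Ivy → Ridge: 11+21+22+16+19 = 89
Ridge → Ivy → Corby → Denton → Thorn → Ridge: 19+16+31+21+13 = 100
Ridge → Ivy → Denton → Corby → Thorn → Ridge: 19+15+31+22+13 = 100
The minimum is 77.
One optimal route: Ridge → Denton → Corby → Ivy → Thorn → Ridge (or its reverse).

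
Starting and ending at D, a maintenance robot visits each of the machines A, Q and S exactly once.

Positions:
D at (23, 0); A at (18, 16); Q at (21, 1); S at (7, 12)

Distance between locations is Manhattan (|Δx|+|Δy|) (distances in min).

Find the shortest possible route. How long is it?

64 min — the shortest possible round trip.

With 3 stops there are 3!/2 = 3 distinct round trips (a route and its reverse cost the same).
D → A → Q → S → D: 21+18+25+28 = 92
D → A → S → Q → D: 21+15+25+3 = 64
D → Q → A → S → D: 3+18+15+28 = 64
The minimum is 64.
One optimal route: D → A → S → Q → D (or its reverse).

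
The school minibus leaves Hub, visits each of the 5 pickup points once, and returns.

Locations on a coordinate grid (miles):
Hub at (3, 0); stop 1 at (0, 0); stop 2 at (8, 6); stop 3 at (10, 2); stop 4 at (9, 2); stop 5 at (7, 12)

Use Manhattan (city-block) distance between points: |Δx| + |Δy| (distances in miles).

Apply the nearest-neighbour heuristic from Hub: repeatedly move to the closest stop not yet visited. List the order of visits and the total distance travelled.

Total distance 44 miles via the nearest-neighbour route Hub → stop 1 → stop 4 → stop 3 → stop 2 → stop 5 → Hub.

From Hub: distances to unvisited — stop 1=3, stop 4=8, stop 3=9, stop 2=11, stop 5=16. Nearest is stop 1 (3).
From stop 1: distances to unvisited — stop 4=11, stop 3=12, stop 2=14, stop 5=19. Nearest is stop 4 (11).
From stop 4: distances to unvisited — stop 3=1, stop 2=5, stop 5=12. Nearest is stop 3 (1).
From stop 3: distances to unvisited — stop 2=6, stop 5=13. Nearest is stop 2 (6).
From stop 2: distances to unvisited — stop 5=7. Nearest is stop 5 (7).
Return stop 5→Hub: 16.
Total = 3 + 11 + 1 + 6 + 7 + 16 = 44.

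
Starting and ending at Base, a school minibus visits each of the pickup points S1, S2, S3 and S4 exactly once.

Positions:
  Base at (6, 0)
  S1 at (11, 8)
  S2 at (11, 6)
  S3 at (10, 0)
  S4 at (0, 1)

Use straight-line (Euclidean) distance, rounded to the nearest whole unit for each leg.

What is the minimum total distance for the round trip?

There are 12 distinct closed tours to check (reversals are equivalent).
Base→S1→S2→S3→S4→Base: 9+2+6+10+6 = 33
Base→S1→S2→S4→S3→Base: 9+2+12+10+4 = 37
Base→S1→S3→S2→S4→Base: 9+8+6+12+6 = 41
Base→S1→S3→S4→S2→Base: 9+8+10+12+8 = 47
Base→S1→S4→S2→S3→Base: 9+13+12+6+4 = 44
Base→S1→S4→S3→S2→Base: 9+13+10+6+8 = 46
Base→S2→S1→S3→S4→Base: 8+2+8+10+6 = 34
Base→S2→S1→S4→S3→Base: 8+2+13+10+4 = 37
Base→S2→S3→S1→S4→Base: 8+6+8+13+6 = 41
Base→S2→S4→S1→S3→Base: 8+12+13+8+4 = 45
Base→S3→S1→S2→S4→Base: 4+8+2+12+6 = 32
Base→S3→S2→S1→S4→Base: 4+6+2+13+6 = 31
The minimum is 31.
One optimal route: Base → S3 → S2 → S1 → S4 → Base (or its reverse).

31 — the shortest possible round trip.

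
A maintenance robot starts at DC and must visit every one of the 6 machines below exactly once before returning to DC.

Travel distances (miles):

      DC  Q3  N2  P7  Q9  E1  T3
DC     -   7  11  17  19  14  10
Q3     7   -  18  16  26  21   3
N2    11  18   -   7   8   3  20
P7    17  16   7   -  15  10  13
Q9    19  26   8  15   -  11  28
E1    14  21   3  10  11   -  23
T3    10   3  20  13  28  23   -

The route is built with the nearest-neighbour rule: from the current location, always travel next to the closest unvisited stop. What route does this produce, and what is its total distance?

63 miles along DC → Q3 → T3 → P7 → N2 → E1 → Q9 → DC.

At DC the remaining stops are Q3 7, T3 10, N2 11, E1 14, P7 17, Q9 19; go to Q3.
At Q3 the remaining stops are T3 3, P7 16, N2 18, E1 21, Q9 26; go to T3.
At T3 the remaining stops are P7 13, N2 20, E1 23, Q9 28; go to P7.
At P7 the remaining stops are N2 7, E1 10, Q9 15; go to N2.
At N2 the remaining stops are E1 3, Q9 8; go to E1.
At E1 the remaining stops are Q9 11; go to Q9.
Return Q9→DC: 19.
Total = 7 + 3 + 13 + 7 + 3 + 11 + 19 = 63.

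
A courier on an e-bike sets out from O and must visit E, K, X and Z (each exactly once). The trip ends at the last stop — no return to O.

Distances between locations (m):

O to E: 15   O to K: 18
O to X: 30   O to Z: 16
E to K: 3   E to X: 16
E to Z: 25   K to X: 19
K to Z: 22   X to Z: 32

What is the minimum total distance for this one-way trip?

There are 4! = 24 possible orderings.
O→E→K→X→Z: 15+3+19+32 = 69
O→E→K→Z→X: 15+3+22+32 = 72
O→E→X→K→Z: 15+16+19+22 = 72
O→E→X→Z→K: 15+16+32+22 = 85
O→E→Z→K→X: 15+25+22+19 = 81
O→E→Z→X→K: 15+25+32+19 = 91
O→K→E→X→Z: 18+3+16+32 = 69
O→K→E→Z→X: 18+3+25+32 = 78
O→K→X→E→Z: 18+19+16+25 = 78
O→K→X→Z→E: 18+19+32+25 = 94
O→K→Z→E→X: 18+22+25+16 = 81
O→K→Z→X→E: 18+22+32+16 = 88
O→X→E→K→Z: 30+16+3+22 = 71
O→X→E→Z→K: 30+16+25+22 = 93
… (10 more)
O→Z→K→E→X: 16+22+3+16 = 57  ← best
The minimum is 57.
One shortest path: O → Z → K → E → X.

Minimum one-way distance = 57 m.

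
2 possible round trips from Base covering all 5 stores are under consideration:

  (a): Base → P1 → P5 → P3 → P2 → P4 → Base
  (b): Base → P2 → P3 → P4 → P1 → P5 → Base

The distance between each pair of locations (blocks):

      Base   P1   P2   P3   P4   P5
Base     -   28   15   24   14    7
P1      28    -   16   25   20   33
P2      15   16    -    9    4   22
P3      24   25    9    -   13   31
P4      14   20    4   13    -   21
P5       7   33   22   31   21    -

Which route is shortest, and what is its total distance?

97 blocks — (b) is the shortest.

(a): 28 + 33 + 31 + 9 + 4 + 14 = 119
(b): 15 + 9 + 13 + 20 + 33 + 7 = 97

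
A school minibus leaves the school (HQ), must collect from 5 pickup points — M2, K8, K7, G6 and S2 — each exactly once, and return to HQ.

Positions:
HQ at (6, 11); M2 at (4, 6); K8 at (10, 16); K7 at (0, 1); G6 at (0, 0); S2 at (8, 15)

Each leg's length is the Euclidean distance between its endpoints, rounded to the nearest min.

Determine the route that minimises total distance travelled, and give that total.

HQ-M2-K8-K7-G6-S2-HQ: 5+12+18+1+17+4 = 57
HQ-M2-K8-K7-S2-G6-HQ: 5+12+18+16+17+13 = 81
HQ-M2-K8-G6-K7-S2-HQ: 5+12+19+1+16+4 = 57
HQ-M2-K8-G6-S2-K7-HQ: 5+12+19+17+16+12 = 81
HQ-M2-K8-S2-K7-G6-HQ: 5+12+2+16+1+13 = 49
HQ-M2-K8-S2-G6-K7-HQ: 5+12+2+17+1+12 = 49
HQ-M2-K7-K8-G6-S2-HQ: 5+6+18+19+17+4 = 69
HQ-M2-K7-K8-S2-G6-HQ: 5+6+18+2+17+13 = 61
HQ-M2-K7-G6-K8-S2-HQ: 5+6+1+19+2+4 = 37
HQ-M2-K7-G6-S2-K8-HQ: 5+6+1+17+2+6 = 37
HQ-M2-K7-S2-K8-G6-HQ: 5+6+16+2+19+13 = 61
HQ-M2-K7-S2-G6-K8-HQ: 5+6+16+17+19+6 = 69
HQ-M2-G6-K8-K7-S2-HQ: 5+7+19+18+16+4 = 69
HQ-M2-G6-K8-S2-K7-HQ: 5+7+19+2+16+12 = 61
… (46 more)
The minimum is 37.
One optimal route: HQ → M2 → K7 → G6 → K8 → S2 → HQ (or its reverse).

37 min — the shortest possible round trip.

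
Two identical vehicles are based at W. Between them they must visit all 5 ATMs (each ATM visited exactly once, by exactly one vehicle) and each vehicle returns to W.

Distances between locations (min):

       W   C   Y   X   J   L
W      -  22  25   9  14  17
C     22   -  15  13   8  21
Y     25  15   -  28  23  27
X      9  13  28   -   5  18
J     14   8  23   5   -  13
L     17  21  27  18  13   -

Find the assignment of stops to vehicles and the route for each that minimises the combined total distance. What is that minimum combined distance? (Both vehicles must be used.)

Minimum combined distance: 96 min.

There are 2^4 − 1 = 15 ways to divide the 5 stops into two non-empty groups. For each, the best each vehicle can do is its own shortest tour through its group:
  {C} + {Y, X, J, L}: 44 + 79 = 123
  {Y} + {C, X, J, L}: 50 + 60 = 110
  {C, Y} + {X, J, L}: 62 + 44 = 106
  {X} + {C, Y, J, L}: 18 + 78 = 96
  {C, X} + {Y, J, L}: 44 + 78 = 122
  {Y, X} + {C, J, L}: 62 + 60 = 122
  … (15 splits in total)
Best: vehicle 1 W → X → W = 18; vehicle 2 W → Y → C → J → L → W = 78; combined 96.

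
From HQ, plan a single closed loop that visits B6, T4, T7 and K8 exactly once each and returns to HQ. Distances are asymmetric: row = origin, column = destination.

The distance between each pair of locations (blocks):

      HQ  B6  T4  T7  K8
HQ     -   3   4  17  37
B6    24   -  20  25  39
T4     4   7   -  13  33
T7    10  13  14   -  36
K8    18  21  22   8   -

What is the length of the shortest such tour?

Minimum total distance: 68 blocks.

HQ - B6 - T4 - T7 - K8 - HQ: 3+20+13+36+18 = 90
HQ - B6 - T4 - K8 - T7 - HQ: 3+20+33+8+10 = 74
HQ - B6 - T7 - T4 - K8 - HQ: 3+25+14+33+18 = 93
HQ - B6 - T7 - K8 - T4 - HQ: 3+25+36+22+4 = 90
HQ - B6 - K8 - T4 - T7 - HQ: 3+39+22+13+10 = 87
HQ - B6 - K8 - T7 - T4 - HQ: 3+39+8+14+4 = 68
HQ - T4 - B6 - T7 - K8 - HQ: 4+7+25+36+18 = 90
HQ - T4 - B6 - K8 - T7 - HQ: 4+7+39+8+10 = 68
HQ - T4 - T7 - B6 - K8 - HQ: 4+13+13+39+18 = 87
HQ - T4 - T7 - K8 - B6 - HQ: 4+13+36+21+24 = 98
HQ - T4 - K8 - B6 - T7 - HQ: 4+33+21+25+10 = 93
HQ - T4 - K8 - T7 - B6 - HQ: 4+33+8+13+24 = 82
HQ - T7 - B6 - T4 - K8 - HQ: 17+13+20+33+18 = 101
HQ - T7 - B6 - K8 - T4 - HQ: 17+13+39+22+4 = 95
… (10 more)
The minimum is 68.
One optimal route: HQ → B6 → K8 → T7 → T4 → HQ.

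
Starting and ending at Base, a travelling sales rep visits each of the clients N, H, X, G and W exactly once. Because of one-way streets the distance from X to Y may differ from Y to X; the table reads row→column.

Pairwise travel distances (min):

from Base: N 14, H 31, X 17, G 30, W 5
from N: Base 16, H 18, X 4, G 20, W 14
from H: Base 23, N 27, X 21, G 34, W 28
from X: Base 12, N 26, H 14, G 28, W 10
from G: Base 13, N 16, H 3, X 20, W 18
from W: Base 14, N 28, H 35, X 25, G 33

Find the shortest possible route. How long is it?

Base → N → H → X → G → W → Base: 14+18+21+28+18+14 = 113
Base → N → H → X → W → G → Base: 14+18+21+10+33+13 = 109
Base → N → H → G → X → W → Base: 14+18+34+20+10+14 = 110
Base → N → H → G → W → X → Base: 14+18+34+18+25+12 = 121
Base → N → H → W → X → G → Base: 14+18+28+25+28+13 = 126
Base → N → H → W → G → X → Base: 14+18+28+33+20+12 = 125
Base → N → X → H → G → W → Base: 14+4+14+34+18+14 = 98
Base → N → X → H → W → G → Base: 14+4+14+28+33+13 = 106
Base → N → X → G → H → W → Base: 14+4+28+3+28+14 = 91
Base → N → X → G → W → H → Base: 14+4+28+18+35+23 = 122
Base → N → X → W → H → G → Base: 14+4+10+35+34+13 = 110
Base → N → X → W → G → H → Base: 14+4+10+33+3+23 = 87
Base → N → G → H → X → W → Base: 14+20+3+21+10+14 = 82
Base → N → G → H → W → X → Base: 14+20+3+28+25+12 = 102
… (106 more)
The minimum is 82.
One optimal route: Base → N → G → H → X → W → Base.

82 min — the shortest possible round trip.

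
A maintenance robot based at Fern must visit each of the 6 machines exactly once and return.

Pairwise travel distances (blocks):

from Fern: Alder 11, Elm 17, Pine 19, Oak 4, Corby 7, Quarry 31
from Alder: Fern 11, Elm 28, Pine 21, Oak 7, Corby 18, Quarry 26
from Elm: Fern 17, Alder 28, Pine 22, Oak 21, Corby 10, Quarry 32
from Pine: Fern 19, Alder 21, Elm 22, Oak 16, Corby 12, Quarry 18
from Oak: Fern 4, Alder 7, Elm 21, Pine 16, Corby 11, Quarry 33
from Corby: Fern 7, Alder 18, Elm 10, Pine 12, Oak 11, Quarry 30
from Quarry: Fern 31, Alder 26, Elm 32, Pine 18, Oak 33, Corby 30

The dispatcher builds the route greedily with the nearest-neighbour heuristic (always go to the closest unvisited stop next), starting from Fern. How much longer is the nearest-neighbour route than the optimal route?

Fern: Oak=4, Corby=7, Alder=11, Elm=17, Pine=19, Quarry=31 ⇒ Oak
Oak: Alder=7, Corby=11, Pine=16, Elm=21, Quarry=33 ⇒ Alder
Alder: Corby=18, Pine=21, Quarry=26, Elm=28 ⇒ Corby
Corby: Elm=10, Pine=12, Quarry=30 ⇒ Elm
Elm: Pine=22, Quarry=32 ⇒ Pine
Pine: Quarry=18 ⇒ Quarry
NN route Fern → Oak → Alder → Corby → Elm → Pine → Quarry → Fern costs 110.
Optimal: Fern → Elm → Corby → Pine → Quarry → Alder → Oak → Fern costs 94 (by enumerating all 360 distinct tours).
Excess = 110 − 94 = 16.

Excess over optimum: 16 blocks.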